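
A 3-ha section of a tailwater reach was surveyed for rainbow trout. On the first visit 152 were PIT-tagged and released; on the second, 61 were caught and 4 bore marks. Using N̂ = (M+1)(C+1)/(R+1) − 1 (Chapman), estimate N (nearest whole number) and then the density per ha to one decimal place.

N̂ = 153·62/5 − 1 = 9486/5 − 1 ≈ 1896.2 → 1896
Density = N̂ / area = 1896 / 3 = 632.0 per ha

density ≈ 632.0 rainbow trout per ha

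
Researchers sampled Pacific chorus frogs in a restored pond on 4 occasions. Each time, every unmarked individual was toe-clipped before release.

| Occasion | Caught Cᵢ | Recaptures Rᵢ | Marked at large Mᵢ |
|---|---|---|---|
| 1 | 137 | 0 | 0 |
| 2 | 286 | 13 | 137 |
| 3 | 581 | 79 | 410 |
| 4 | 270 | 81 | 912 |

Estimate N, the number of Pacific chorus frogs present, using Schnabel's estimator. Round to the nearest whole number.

Σ MᵢCᵢ = 0·137 + 137·286 + 410·581 + 912·270 = 0 + 39182 + 238210 + 246240 = 523632
Σ Rᵢ = 0 + 13 + 79 + 81 = 173
N̂ = 523632 / 173 ≈ 3026.8 → 3027

N ≈ 3027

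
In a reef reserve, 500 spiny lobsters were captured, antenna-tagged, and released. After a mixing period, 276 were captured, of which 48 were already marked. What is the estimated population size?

The marked fraction in the recapture sample should equal the marked fraction in the population: 48/276 = 500/N.
N = (500 × 276) / 48 = 138000 / 48 = 2875

N = 2875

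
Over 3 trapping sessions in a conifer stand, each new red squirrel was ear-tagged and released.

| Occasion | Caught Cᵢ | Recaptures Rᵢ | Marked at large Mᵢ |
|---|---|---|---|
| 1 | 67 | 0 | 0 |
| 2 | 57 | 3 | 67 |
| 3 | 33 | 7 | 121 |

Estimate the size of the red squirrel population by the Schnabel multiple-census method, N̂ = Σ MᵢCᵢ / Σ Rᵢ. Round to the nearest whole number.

Σ MᵢCᵢ = 0·67 + 67·57 + 121·33 = 0 + 3819 + 3993 = 7812
Σ Rᵢ = 0 + 3 + 7 = 10
N̂ = 7812 / 10 ≈ 781.2 → 781

N ≈ 781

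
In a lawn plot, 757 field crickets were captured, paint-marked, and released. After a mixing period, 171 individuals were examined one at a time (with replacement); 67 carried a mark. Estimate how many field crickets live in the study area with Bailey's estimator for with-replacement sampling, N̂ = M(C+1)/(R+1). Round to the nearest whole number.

N̂ = 757·(171+1)/(67+1) = 757·172/68 = 130204/68 ≈ 1914.8 → 1915

N ≈ 1915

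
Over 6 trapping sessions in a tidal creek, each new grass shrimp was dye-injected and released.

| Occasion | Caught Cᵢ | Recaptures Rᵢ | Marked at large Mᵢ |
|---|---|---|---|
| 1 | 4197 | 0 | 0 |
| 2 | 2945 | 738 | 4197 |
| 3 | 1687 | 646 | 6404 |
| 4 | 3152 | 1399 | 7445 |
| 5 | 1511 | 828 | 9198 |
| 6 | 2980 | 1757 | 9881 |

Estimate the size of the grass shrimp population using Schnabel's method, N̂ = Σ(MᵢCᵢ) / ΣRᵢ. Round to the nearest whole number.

Σ MᵢCᵢ = 0·4197 + 4197·2945 + 6404·1687 + 7445·3152 + 9198·1511 + 9881·2980 = 0 + 12360165 + 10803548 + 23466640 + 13898178 + 29445380 = 89973911
Σ Rᵢ = 0 + 738 + 646 + 1399 + 828 + 1757 = 5368
N̂ = 89973911 / 5368 ≈ 16761.2 → 16761

N ≈ 16,761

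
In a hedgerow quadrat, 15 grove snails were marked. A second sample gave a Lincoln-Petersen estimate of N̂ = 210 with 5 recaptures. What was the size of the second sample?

From N = M·C/R: C = N·R / M = 210·5 / 15 = 1050 / 15 = 70.

C = 70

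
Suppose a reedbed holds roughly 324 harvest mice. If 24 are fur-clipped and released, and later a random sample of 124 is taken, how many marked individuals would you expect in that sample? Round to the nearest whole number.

Expected recaptures E[R] = M·C / N.
E[R] = 24 × 124 / 324 = 2976 / 324 ≈ 9.2 → 9

expected recaptures ≈ 9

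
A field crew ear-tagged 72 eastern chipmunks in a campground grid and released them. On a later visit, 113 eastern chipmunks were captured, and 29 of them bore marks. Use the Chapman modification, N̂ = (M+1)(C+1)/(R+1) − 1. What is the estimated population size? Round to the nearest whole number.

N ≈ 276

N̂ = (72+1)(113+1)/(29+1) − 1 = 73·114/30 − 1
= 8322/30 − 1 ≈ 277.4 − 1 ≈ 276.4 → 276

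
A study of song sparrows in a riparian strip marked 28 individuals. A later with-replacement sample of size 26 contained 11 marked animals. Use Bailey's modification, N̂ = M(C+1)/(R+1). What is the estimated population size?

N̂ = 28·(26+1)/(11+1) = 28·27/12 = 756/12 = 63

N = 63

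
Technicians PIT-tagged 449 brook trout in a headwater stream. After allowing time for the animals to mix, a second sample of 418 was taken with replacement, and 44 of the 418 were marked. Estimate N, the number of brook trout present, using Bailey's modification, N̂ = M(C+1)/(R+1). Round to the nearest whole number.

N̂ = 449·(418+1)/(44+1) = 449·419/45 = 188131/45 ≈ 4180.7 → 4181

N ≈ 4181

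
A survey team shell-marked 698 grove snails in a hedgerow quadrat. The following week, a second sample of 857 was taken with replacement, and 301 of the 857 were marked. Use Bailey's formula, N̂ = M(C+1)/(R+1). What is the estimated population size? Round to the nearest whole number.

N̂ = 698·(857+1)/(301+1) = 698·858/302 = 598884/302 ≈ 1983.1 → 1983

N ≈ 1983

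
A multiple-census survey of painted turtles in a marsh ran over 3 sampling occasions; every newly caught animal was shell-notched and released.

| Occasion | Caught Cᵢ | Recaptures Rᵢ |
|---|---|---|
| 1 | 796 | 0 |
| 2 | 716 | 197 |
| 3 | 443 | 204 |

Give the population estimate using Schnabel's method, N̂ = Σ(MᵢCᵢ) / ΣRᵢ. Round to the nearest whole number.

N ≈ 2874

Marked at large before each occasion: Mᵢ = Σⱼ<ᵢ (Cⱼ − Rⱼ) → M1=0, M2=796, M3=1315
Σ MᵢCᵢ = 0·796 + 796·716 + 1315·443 = 0 + 569936 + 582545 = 1152481
Σ Rᵢ = 0 + 197 + 204 = 401
N̂ = 1152481 / 401 ≈ 2874.0 → 2874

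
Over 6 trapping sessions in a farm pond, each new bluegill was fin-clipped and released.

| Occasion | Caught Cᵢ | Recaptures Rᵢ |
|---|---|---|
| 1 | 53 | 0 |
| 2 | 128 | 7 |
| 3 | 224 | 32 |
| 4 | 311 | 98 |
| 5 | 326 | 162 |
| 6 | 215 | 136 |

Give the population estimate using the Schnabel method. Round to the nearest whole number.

Marked at large before each occasion: Mᵢ = Σⱼ<ᵢ (Cⱼ − Rⱼ) → M1=0, M2=53, M3=174, M4=366, M5=579, M6=743
Σ MᵢCᵢ = 0·53 + 53·128 + 174·224 + 366·311 + 579·326 + 743·215 = 0 + 6784 + 38976 + 113826 + 188754 + 159745 = 508085
Σ Rᵢ = 0 + 7 + 32 + 98 + 162 + 136 = 435
N̂ = 508085 / 435 ≈ 1168.0 → 1168

N ≈ 1168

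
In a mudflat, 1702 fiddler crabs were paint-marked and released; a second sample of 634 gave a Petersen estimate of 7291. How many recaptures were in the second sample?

R = 148

From N = M·C/R: R = M·C / N = 1702·634 / 7291 = 1079068 / 7291 = 148.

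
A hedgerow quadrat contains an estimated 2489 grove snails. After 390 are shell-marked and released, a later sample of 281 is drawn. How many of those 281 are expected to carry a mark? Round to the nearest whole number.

expected recaptures ≈ 44

Expected recaptures E[R] = M·C / N.
E[R] = 390 × 281 / 2489 = 109590 / 2489 ≈ 44.0 → 44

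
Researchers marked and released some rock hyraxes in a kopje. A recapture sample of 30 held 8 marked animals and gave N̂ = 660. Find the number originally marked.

M = 176

From N = M·C/R: M = N·R / C = 660·8 / 30 = 5280 / 30 = 176.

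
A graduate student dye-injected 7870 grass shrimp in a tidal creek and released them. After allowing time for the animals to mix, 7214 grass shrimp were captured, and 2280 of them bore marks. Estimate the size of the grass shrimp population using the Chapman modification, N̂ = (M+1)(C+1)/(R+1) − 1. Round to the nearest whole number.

N ≈ 24,896

N̂ = (7870+1)(7214+1)/(2280+1) − 1 = 7871·7215/2281 − 1
= 56789265/2281 − 1 ≈ 24896.7 − 1 ≈ 24895.7 → 24896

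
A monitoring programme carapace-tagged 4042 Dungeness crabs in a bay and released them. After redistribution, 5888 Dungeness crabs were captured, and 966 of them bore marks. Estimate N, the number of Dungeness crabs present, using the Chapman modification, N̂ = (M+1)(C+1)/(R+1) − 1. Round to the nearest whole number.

N ≈ 24,621

N̂ = (4042+1)(5888+1)/(966+1) − 1 = 4043·5889/967 − 1
= 23809227/967 − 1 ≈ 24621.7 − 1 ≈ 24620.7 → 24621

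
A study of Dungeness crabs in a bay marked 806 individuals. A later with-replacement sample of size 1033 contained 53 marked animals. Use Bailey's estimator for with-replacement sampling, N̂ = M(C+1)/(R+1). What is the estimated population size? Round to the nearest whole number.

N̂ = 806·(1033+1)/(53+1) = 806·1034/54 = 833404/54 ≈ 15433.4 → 15433

N ≈ 15,433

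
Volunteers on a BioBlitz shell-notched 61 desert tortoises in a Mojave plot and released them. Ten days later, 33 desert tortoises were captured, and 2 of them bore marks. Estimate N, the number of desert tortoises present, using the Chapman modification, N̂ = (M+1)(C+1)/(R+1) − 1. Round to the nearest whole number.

N ≈ 702

N̂ = (61+1)(33+1)/(2+1) − 1 = 62·34/3 − 1
= 2108/3 − 1 ≈ 702.7 − 1 ≈ 701.7 → 702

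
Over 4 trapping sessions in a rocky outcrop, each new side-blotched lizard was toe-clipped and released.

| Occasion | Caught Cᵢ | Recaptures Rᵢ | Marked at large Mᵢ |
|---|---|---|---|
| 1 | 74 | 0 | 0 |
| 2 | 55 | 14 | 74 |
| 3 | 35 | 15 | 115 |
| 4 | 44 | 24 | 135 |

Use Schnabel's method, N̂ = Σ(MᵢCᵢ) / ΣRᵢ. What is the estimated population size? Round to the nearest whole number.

Σ MᵢCᵢ = 0·74 + 74·55 + 115·35 + 135·44 = 0 + 4070 + 4025 + 5940 = 14035
Σ Rᵢ = 0 + 14 + 15 + 24 = 53
N̂ = 14035 / 53 ≈ 264.8 → 265

N ≈ 265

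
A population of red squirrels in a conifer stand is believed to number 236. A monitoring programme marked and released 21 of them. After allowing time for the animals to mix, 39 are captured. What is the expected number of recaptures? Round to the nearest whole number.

Expected recaptures E[R] = M·C / N.
E[R] = 21 × 39 / 236 = 819 / 236 ≈ 3.47 → 3

expected recaptures ≈ 3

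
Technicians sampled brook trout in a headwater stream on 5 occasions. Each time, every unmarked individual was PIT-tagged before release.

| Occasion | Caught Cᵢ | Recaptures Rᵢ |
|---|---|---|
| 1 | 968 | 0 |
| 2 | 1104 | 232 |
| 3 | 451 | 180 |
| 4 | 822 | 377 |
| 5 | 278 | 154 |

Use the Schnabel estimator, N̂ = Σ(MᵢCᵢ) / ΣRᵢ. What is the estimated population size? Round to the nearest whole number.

N ≈ 4607

Marked at large before each occasion: Mᵢ = Σⱼ<ᵢ (Cⱼ − Rⱼ) → M1=0, M2=968, M3=1840, M4=2111, M5=2556
Σ MᵢCᵢ = 0·968 + 968·1104 + 1840·451 + 2111·822 + 2556·278 = 0 + 1068672 + 829840 + 1735242 + 710568 = 4344322
Σ Rᵢ = 0 + 232 + 180 + 377 + 154 = 943
N̂ = 4344322 / 943 ≈ 4606.9 → 4607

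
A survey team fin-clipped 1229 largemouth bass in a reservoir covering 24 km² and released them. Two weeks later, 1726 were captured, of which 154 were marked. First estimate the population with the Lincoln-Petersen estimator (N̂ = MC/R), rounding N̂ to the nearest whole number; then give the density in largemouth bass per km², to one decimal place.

density ≈ 573.9 largemouth bass per km²

N̂ = 1229·1726/154 = 2121254/154 ≈ 13774.4 → 13774
Density = N̂ / area = 13774 / 24 ≈ 573.92 → 573.9 per km²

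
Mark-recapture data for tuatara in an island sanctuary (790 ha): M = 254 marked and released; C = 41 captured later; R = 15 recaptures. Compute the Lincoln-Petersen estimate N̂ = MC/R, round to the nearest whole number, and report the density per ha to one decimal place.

N̂ = 254·41/15 = 10414/15 ≈ 694.3 → 694
Density = N̂ / area = 694 / 790 ≈ 0.88 → 0.9 per ha

density ≈ 0.9 tuatara per ha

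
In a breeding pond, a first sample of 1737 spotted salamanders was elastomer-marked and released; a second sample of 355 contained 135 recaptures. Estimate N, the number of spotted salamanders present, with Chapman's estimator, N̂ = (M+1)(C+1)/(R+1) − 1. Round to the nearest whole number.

N̂ = (1737+1)(355+1)/(135+1) − 1 = 1738·356/136 − 1
= 618728/136 − 1 ≈ 4549.47 − 1 ≈ 4548.47 → 4548

N ≈ 4548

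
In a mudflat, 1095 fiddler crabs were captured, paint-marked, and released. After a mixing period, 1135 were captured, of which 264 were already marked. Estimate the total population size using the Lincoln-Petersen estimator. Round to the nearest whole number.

Lincoln-Petersen assumes M/N = R/C, so N = M·C / R.
N = (1095 × 1135) / 264 = 1242825 / 264 ≈ 4707.7 → 4708

N ≈ 4708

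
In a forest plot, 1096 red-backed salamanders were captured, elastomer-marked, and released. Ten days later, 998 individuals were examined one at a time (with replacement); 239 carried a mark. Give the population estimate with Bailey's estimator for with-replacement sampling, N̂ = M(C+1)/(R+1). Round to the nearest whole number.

N̂ = 1096·(998+1)/(239+1) = 1096·999/240 = 1094904/240 ≈ 4562.1 → 4562

N ≈ 4562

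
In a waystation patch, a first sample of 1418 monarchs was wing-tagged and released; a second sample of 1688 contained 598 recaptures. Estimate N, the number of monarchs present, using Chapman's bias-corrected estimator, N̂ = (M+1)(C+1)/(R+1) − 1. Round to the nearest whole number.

N ≈ 4000

N̂ = (1418+1)(1688+1)/(598+1) − 1 = 1419·1689/599 − 1
= 2396691/599 − 1 ≈ 4001.2 − 1 ≈ 4000.2 → 4000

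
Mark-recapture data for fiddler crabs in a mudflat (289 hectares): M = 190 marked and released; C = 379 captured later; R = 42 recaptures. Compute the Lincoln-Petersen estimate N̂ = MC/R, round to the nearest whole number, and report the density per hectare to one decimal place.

density ≈ 5.9 fiddler crabs per hectare

N̂ = 190·379/42 = 72010/42 ≈ 1714.5 → 1715
Density = N̂ / area = 1715 / 289 ≈ 5.93 → 5.9 per hectare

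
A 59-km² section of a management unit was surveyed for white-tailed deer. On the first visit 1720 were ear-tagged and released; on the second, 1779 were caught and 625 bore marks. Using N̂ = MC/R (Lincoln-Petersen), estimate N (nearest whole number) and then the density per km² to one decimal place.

N̂ = 1720·1779/625 = 3059880/625 ≈ 4895.8 → 4896
Density = N̂ / area = 4896 / 59 ≈ 82.98 → 83.0 per km²

density ≈ 83.0 white-tailed deer per km²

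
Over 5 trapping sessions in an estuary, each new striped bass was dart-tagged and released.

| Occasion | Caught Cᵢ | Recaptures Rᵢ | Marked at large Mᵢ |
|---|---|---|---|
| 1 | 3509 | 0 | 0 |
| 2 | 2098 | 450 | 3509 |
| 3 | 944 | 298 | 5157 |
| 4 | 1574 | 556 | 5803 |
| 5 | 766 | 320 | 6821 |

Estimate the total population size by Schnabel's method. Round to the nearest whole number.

N ≈ 16,372

Σ MᵢCᵢ = 0·3509 + 3509·2098 + 5157·944 + 5803·1574 + 6821·766 = 0 + 7361882 + 4868208 + 9133922 + 5224886 = 26588898
Σ Rᵢ = 0 + 450 + 298 + 556 + 320 = 1624
N̂ = 26588898 / 1624 ≈ 16372.47 → 16372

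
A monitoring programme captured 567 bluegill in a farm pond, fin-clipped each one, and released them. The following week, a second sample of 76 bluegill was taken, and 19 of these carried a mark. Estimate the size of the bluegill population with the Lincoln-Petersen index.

N = 2268

If marked individuals mix randomly, R/C ≈ M/N, giving N ≈ M·C/R.
N = (567 × 76) / 19 = 43092 / 19 = 2268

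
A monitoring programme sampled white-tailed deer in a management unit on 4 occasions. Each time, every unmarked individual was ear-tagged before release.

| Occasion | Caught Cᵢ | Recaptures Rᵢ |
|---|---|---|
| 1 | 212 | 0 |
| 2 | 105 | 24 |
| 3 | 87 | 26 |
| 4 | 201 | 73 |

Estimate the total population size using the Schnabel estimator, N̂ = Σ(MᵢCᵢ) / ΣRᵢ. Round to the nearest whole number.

N ≈ 967

Marked at large before each occasion: Mᵢ = Σⱼ<ᵢ (Cⱼ − Rⱼ) → M1=0, M2=212, M3=293, M4=354
Σ MᵢCᵢ = 0·212 + 212·105 + 293·87 + 354·201 = 0 + 22260 + 25491 + 71154 = 118905
Σ Rᵢ = 0 + 24 + 26 + 73 = 123
N̂ = 118905 / 123 ≈ 966.7 → 967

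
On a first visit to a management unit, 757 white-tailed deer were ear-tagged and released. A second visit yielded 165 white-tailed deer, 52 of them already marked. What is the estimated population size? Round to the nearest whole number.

N ≈ 2402

N = (757 × 165) / 52 = 124905 / 52 ≈ 2402.0 → 2402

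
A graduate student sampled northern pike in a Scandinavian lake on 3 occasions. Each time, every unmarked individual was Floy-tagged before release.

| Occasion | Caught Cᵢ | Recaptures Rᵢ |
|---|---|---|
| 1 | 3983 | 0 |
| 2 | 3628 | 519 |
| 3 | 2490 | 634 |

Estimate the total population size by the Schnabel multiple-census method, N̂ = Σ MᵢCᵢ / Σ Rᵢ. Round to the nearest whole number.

N ≈ 27,849

Marked at large before each occasion: Mᵢ = Σⱼ<ᵢ (Cⱼ − Rⱼ) → M1=0, M2=3983, M3=7092
Σ MᵢCᵢ = 0·3983 + 3983·3628 + 7092·2490 = 0 + 14450324 + 17659080 = 32109404
Σ Rᵢ = 0 + 519 + 634 = 1153
N̂ = 32109404 / 1153 ≈ 27848.6 → 27849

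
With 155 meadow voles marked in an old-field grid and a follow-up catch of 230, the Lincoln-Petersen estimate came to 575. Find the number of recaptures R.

R = 62

From N = M·C/R: R = M·C / N = 155·230 / 575 = 35650 / 575 = 62.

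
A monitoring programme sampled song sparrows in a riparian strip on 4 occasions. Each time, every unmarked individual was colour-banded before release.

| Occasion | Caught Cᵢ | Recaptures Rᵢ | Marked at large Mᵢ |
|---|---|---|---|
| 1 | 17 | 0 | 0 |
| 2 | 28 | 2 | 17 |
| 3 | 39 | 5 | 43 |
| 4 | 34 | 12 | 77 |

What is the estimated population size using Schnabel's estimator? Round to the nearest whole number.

N ≈ 251

Σ MᵢCᵢ = 0·17 + 17·28 + 43·39 + 77·34 = 0 + 476 + 1677 + 2618 = 4771
Σ Rᵢ = 0 + 2 + 5 + 12 = 19
N̂ = 4771 / 19 ≈ 251.1 → 251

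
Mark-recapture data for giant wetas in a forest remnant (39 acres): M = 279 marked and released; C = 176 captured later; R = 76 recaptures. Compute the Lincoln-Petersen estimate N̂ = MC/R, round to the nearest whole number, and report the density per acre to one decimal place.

N̂ = 279·176/76 = 49104/76 ≈ 646.1 → 646
Density = N̂ / area = 646 / 39 ≈ 16.56 → 16.6 per acre

density ≈ 16.6 giant wetas per acre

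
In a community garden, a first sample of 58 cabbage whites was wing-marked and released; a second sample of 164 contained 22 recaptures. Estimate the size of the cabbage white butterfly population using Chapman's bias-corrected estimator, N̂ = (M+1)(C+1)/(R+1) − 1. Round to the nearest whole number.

N̂ = (58+1)(164+1)/(22+1) − 1 = 59·165/23 − 1
= 9735/23 − 1 ≈ 423.3 − 1 ≈ 422.3 → 422

N ≈ 422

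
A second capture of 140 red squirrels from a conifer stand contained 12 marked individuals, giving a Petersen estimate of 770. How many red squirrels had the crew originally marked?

M = 66

From N = M·C/R: M = N·R / C = 770·12 / 140 = 9240 / 140 = 66.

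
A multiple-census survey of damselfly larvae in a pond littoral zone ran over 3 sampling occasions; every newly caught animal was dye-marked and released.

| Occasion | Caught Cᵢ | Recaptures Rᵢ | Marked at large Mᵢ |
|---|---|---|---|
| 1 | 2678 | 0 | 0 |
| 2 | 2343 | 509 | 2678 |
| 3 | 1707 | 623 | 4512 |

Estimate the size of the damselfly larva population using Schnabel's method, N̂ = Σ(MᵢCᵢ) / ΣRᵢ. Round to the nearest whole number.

Σ MᵢCᵢ = 0·2678 + 2678·2343 + 4512·1707 = 0 + 6274554 + 7701984 = 13976538
Σ Rᵢ = 0 + 509 + 623 = 1132
N̂ = 13976538 / 1132 ≈ 12346.8 → 12347

N ≈ 12,347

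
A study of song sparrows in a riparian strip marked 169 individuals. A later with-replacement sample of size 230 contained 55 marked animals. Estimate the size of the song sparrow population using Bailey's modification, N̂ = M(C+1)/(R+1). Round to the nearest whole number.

N̂ = 169·(230+1)/(55+1) = 169·231/56 = 39039/56 ≈ 697.1 → 697

N ≈ 697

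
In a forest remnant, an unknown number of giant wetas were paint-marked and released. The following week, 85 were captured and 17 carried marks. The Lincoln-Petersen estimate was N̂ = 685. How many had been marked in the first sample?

M = 137

From N = M·C/R: M = N·R / C = 685·17 / 85 = 11645 / 85 = 137.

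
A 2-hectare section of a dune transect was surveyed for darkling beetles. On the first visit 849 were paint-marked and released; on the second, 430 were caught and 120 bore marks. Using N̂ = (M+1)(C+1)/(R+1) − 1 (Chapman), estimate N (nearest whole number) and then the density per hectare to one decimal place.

N̂ = 850·431/121 − 1 = 366350/121 − 1 ≈ 3026.7 → 3027
Density = N̂ / area = 3027 / 2 ≈ 1513.50 → 1513.5 per hectare

density ≈ 1513.5 darkling beetles per hectare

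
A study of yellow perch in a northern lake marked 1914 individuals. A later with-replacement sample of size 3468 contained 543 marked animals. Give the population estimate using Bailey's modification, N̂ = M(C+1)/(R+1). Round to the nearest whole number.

N ≈ 12,205

N̂ = 1914·(3468+1)/(543+1) = 1914·3469/544 = 6639666/544 ≈ 12205.3 → 12205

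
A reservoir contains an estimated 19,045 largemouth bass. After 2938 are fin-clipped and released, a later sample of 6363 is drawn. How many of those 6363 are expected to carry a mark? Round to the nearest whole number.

expected recaptures ≈ 982

Expected recaptures E[R] = M·C / N.
E[R] = 2938 × 6363 / 19045 = 18694494 / 19045 ≈ 981.6 → 982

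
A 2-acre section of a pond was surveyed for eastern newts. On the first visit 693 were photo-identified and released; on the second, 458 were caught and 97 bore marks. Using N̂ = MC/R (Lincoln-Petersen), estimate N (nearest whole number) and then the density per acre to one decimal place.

N̂ = 693·458/97 = 317394/97 ≈ 3272.1 → 3272
Density = N̂ / area = 3272 / 2 = 1636.0 per acre

density ≈ 1636.0 eastern newts per acre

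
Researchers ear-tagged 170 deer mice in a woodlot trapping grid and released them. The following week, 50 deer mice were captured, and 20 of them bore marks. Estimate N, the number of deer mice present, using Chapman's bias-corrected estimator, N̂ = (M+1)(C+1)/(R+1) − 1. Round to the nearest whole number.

N̂ = (170+1)(50+1)/(20+1) − 1 = 171·51/21 − 1
= 8721/21 − 1 ≈ 415.3 − 1 ≈ 414.3 → 414

N ≈ 414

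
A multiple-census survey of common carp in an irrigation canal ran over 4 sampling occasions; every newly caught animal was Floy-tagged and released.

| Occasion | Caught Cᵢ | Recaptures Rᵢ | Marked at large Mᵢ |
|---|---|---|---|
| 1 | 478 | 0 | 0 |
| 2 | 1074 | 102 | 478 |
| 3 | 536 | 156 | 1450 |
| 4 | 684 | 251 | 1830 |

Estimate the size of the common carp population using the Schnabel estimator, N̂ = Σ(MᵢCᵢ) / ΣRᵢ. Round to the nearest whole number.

N ≈ 4995

Σ MᵢCᵢ = 0·478 + 478·1074 + 1450·536 + 1830·684 = 0 + 513372 + 777200 + 1251720 = 2542292
Σ Rᵢ = 0 + 102 + 156 + 251 = 509
N̂ = 2542292 / 509 ≈ 4994.7 → 4995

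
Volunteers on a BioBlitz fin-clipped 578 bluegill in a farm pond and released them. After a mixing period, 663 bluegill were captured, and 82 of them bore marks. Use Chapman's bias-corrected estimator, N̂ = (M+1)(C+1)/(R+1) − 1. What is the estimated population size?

N = 4631

N̂ = (578+1)(663+1)/(82+1) − 1 = 579·664/83 − 1
= 384456/83 − 1 = 4632 − 1 = 4631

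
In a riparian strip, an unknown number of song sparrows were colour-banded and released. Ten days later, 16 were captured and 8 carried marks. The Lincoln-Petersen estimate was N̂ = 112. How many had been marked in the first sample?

M = 56

From N = M·C/R: M = N·R / C = 112·8 / 16 = 896 / 16 = 56.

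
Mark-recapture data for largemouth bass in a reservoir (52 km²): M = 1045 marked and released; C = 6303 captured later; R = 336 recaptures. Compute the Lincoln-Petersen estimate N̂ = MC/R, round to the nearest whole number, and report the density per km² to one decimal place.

density ≈ 377.0 largemouth bass per km²

N̂ = 1045·6303/336 = 6586635/336 ≈ 19603.1 → 19603
Density = N̂ / area = 19603 / 52 ≈ 376.98 → 377.0 per km²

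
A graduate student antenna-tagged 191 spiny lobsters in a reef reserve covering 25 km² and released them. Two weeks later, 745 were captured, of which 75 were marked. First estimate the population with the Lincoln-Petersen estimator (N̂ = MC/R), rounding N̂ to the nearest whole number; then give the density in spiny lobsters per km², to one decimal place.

density ≈ 75.9 spiny lobsters per km²

N̂ = 191·745/75 = 142295/75 ≈ 1897.3 → 1897
Density = N̂ / area = 1897 / 25 ≈ 75.88 → 75.9 per km²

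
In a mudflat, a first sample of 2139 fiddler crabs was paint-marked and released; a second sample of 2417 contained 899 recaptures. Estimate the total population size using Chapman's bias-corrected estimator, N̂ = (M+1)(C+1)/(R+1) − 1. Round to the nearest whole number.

N̂ = (2139+1)(2417+1)/(899+1) − 1 = 2140·2418/900 − 1
= 5174520/900 − 1 ≈ 5749.47 − 1 ≈ 5748.47 → 5748

N ≈ 5748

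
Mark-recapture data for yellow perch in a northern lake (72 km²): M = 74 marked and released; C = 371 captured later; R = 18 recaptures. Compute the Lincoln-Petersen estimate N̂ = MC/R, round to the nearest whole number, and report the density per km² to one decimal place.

density ≈ 21.2 yellow perch per km²

N̂ = 74·371/18 = 27454/18 ≈ 1525.2 → 1525
Density = N̂ / area = 1525 / 72 ≈ 21.18 → 21.2 per km²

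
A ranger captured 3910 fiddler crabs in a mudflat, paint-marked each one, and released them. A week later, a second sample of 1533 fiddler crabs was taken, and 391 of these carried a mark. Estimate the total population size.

If marked individuals mix randomly, R/C ≈ M/N, giving N ≈ M·C/R.
N = (3910 × 1533) / 391 = 5994030 / 391 = 15330

N = 15,330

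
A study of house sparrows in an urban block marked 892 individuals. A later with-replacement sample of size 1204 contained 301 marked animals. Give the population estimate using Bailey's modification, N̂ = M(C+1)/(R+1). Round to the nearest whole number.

N̂ = 892·(1204+1)/(301+1) = 892·1205/302 = 1074860/302 ≈ 3559.1 → 3559

N ≈ 3559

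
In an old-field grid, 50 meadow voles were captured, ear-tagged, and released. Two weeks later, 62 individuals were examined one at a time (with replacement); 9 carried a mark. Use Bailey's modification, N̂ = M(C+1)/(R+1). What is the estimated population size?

N̂ = 50·(62+1)/(9+1) = 50·63/10 = 3150/10 = 315

N = 315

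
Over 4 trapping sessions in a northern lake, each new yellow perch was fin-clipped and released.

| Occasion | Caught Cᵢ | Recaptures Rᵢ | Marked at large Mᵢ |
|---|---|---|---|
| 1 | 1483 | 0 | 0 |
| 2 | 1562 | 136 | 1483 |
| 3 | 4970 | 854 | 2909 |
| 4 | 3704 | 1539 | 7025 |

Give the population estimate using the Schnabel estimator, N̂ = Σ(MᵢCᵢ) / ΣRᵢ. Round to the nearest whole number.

Σ MᵢCᵢ = 0·1483 + 1483·1562 + 2909·4970 + 7025·3704 = 0 + 2316446 + 14457730 + 26020600 = 42794776
Σ Rᵢ = 0 + 136 + 854 + 1539 = 2529
N̂ = 42794776 / 2529 ≈ 16921.6 → 16922

N ≈ 16,922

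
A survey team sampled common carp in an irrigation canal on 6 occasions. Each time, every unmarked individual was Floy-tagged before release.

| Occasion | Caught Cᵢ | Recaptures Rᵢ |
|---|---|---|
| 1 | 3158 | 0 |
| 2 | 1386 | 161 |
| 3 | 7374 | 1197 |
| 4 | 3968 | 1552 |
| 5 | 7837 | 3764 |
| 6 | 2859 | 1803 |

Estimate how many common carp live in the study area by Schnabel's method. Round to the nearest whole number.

Marked at large before each occasion: Mᵢ = Σⱼ<ᵢ (Cⱼ − Rⱼ) → M1=0, M2=3158, M3=4383, M4=10560, M5=12976, M6=17049
Σ MᵢCᵢ = 0·3158 + 3158·1386 + 4383·7374 + 10560·3968 + 12976·7837 + 17049·2859 = 0 + 4376988 + 32320242 + 41902080 + 101692912 + 48743091 = 229035313
Σ Rᵢ = 0 + 161 + 1197 + 1552 + 3764 + 1803 = 8477
N̂ = 229035313 / 8477 ≈ 27018.4 → 27018

N ≈ 27,018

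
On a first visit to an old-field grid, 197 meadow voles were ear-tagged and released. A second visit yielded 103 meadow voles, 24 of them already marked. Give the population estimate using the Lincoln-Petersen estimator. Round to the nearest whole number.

N ≈ 845

Lincoln-Petersen assumes M/N = R/C, so N = M·C / R.
N = (197 × 103) / 24 = 20291 / 24 ≈ 845.46 → 845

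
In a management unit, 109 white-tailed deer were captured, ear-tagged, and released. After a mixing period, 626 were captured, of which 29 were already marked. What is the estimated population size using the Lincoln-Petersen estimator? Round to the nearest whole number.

N ≈ 2353

If marked individuals mix randomly, R/C ≈ M/N, giving N ≈ M·C/R.
N = (109 × 626) / 29 = 68234 / 29 ≈ 2352.9 → 2353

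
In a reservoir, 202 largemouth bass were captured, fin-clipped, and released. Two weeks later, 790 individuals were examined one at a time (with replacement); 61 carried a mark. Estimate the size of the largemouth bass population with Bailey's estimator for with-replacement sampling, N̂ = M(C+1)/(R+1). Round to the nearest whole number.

N ≈ 2577

N̂ = 202·(790+1)/(61+1) = 202·791/62 = 159782/62 ≈ 2577.1 → 2577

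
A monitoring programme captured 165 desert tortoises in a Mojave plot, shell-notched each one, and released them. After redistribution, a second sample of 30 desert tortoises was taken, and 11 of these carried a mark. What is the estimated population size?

N = (165 × 30) / 11 = 4950 / 11 = 450

N = 450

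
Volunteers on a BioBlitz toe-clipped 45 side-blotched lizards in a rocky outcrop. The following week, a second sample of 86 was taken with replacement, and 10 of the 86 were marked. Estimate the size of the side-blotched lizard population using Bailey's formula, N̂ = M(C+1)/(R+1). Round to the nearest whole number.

N ≈ 356

N̂ = 45·(86+1)/(10+1) = 45·87/11 = 3915/11 ≈ 355.9 → 356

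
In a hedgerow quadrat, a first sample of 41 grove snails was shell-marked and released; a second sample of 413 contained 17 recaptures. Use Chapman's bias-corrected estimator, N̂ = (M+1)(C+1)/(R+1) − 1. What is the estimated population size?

N = 965

N̂ = (41+1)(413+1)/(17+1) − 1 = 42·414/18 − 1
= 17388/18 − 1 = 966 − 1 = 965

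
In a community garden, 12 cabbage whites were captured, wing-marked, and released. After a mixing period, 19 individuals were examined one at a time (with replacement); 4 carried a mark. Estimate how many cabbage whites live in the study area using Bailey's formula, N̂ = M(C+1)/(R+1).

N = 48

N̂ = 12·(19+1)/(4+1) = 12·20/5 = 240/5 = 48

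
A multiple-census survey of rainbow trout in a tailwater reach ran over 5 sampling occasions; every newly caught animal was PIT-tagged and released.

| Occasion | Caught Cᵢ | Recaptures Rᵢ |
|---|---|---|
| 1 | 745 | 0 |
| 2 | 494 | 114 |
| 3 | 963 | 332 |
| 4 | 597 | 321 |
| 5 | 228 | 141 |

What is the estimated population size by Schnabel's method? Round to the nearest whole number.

Marked at large before each occasion: Mᵢ = Σⱼ<ᵢ (Cⱼ − Rⱼ) → M1=0, M2=745, M3=1125, M4=1756, M5=2032
Σ MᵢCᵢ = 0·745 + 745·494 + 1125·963 + 1756·597 + 2032·228 = 0 + 368030 + 1083375 + 1048332 + 463296 = 2963033
Σ Rᵢ = 0 + 114 + 332 + 321 + 141 = 908
N̂ = 2963033 / 908 ≈ 3263.3 → 3263

N ≈ 3263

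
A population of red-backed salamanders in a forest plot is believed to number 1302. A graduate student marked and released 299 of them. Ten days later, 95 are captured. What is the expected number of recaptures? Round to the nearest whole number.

Expected recaptures E[R] = M·C / N.
E[R] = 299 × 95 / 1302 = 28405 / 1302 ≈ 21.8 → 22

expected recaptures ≈ 22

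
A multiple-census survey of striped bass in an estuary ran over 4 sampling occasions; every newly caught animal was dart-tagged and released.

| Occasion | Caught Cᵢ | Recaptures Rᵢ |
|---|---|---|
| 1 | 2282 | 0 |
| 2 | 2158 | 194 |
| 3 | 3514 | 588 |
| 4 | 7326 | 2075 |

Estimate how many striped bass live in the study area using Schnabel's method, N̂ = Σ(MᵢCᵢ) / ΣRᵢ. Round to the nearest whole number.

N ≈ 25,337

Marked at large before each occasion: Mᵢ = Σⱼ<ᵢ (Cⱼ − Rⱼ) → M1=0, M2=2282, M3=4246, M4=7172
Σ MᵢCᵢ = 0·2282 + 2282·2158 + 4246·3514 + 7172·7326 = 0 + 4924556 + 14920444 + 52542072 = 72387072
Σ Rᵢ = 0 + 194 + 588 + 2075 = 2857
N̂ = 72387072 / 2857 ≈ 25336.7 → 25337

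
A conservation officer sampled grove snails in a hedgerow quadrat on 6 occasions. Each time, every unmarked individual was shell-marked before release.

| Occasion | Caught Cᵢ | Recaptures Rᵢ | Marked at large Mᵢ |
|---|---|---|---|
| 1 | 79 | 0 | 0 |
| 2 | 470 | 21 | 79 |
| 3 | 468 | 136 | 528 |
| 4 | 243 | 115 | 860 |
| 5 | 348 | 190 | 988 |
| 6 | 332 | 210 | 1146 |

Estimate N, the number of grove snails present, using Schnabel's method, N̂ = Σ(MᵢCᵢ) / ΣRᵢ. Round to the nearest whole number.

Σ MᵢCᵢ = 0·79 + 79·470 + 528·468 + 860·243 + 988·348 + 1146·332 = 0 + 37130 + 247104 + 208980 + 343824 + 380472 = 1217510
Σ Rᵢ = 0 + 21 + 136 + 115 + 190 + 210 = 672
N̂ = 1217510 / 672 ≈ 1811.8 → 1812

N ≈ 1812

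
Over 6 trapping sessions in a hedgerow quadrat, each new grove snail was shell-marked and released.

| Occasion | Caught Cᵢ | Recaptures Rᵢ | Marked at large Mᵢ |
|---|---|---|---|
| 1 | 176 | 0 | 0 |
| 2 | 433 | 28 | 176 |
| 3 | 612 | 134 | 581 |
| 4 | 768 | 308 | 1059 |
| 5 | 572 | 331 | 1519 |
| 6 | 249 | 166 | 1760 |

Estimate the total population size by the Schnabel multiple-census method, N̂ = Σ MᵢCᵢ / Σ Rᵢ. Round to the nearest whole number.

N ≈ 2639

Σ MᵢCᵢ = 0·176 + 176·433 + 581·612 + 1059·768 + 1519·572 + 1760·249 = 0 + 76208 + 355572 + 813312 + 868868 + 438240 = 2552200
Σ Rᵢ = 0 + 28 + 134 + 308 + 331 + 166 = 967
N̂ = 2552200 / 967 ≈ 2639.3 → 2639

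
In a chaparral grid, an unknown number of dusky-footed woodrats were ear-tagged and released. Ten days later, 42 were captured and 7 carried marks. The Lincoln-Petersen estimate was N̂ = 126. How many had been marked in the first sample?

From N = M·C/R: M = N·R / C = 126·7 / 42 = 882 / 42 = 21.

M = 21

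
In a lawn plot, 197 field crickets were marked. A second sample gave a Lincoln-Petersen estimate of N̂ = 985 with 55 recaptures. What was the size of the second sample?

C = 275

From N = M·C/R: C = N·R / M = 985·55 / 197 = 54175 / 197 = 275.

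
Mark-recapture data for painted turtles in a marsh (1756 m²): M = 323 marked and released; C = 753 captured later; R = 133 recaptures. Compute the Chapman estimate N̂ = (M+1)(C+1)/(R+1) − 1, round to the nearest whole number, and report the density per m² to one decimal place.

N̂ = 324·754/134 − 1 = 244296/134 − 1 ≈ 1822.1 → 1822
Density = N̂ / area = 1822 / 1756 ≈ 1.04 → 1.0 per m²

density ≈ 1.0 painted turtles per m²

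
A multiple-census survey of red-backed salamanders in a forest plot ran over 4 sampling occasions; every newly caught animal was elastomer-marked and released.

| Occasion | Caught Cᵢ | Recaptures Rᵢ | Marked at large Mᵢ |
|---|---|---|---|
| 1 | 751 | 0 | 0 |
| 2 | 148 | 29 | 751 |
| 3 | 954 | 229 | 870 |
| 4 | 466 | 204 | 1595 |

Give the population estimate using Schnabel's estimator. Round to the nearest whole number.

Σ MᵢCᵢ = 0·751 + 751·148 + 870·954 + 1595·466 = 0 + 111148 + 829980 + 743270 = 1684398
Σ Rᵢ = 0 + 29 + 229 + 204 = 462
N̂ = 1684398 / 462 ≈ 3645.9 → 3646

N ≈ 3646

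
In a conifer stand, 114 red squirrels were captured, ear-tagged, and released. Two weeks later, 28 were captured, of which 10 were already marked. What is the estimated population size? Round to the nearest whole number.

N ≈ 319

N = (114 × 28) / 10 = 3192 / 10 ≈ 319.2 → 319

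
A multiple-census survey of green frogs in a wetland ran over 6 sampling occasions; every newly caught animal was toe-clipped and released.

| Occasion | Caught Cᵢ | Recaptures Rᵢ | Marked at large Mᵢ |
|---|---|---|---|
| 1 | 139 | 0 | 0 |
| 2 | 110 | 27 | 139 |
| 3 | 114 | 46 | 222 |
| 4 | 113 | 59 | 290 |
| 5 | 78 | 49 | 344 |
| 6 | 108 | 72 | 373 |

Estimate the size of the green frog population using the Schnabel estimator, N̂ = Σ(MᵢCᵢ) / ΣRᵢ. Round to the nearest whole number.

Σ MᵢCᵢ = 0·139 + 139·110 + 222·114 + 290·113 + 344·78 + 373·108 = 0 + 15290 + 25308 + 32770 + 26832 + 40284 = 140484
Σ Rᵢ = 0 + 27 + 46 + 59 + 49 + 72 = 253
N̂ = 140484 / 253 ≈ 555.3 → 555

N ≈ 555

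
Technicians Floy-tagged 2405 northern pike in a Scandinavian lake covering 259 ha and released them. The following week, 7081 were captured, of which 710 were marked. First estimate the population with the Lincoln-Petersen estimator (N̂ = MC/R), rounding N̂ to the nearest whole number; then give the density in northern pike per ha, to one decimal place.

N̂ = 2405·7081/710 = 17029805/710 ≈ 23985.6 → 23986
Density = N̂ / area = 23986 / 259 ≈ 92.61 → 92.6 per ha

density ≈ 92.6 northern pike per ha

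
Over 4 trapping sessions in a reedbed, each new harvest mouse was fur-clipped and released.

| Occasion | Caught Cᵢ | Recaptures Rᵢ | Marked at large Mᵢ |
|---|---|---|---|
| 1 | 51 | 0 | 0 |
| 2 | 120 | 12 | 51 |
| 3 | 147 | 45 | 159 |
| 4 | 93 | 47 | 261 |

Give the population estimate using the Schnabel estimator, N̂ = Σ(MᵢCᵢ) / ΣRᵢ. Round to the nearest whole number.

Σ MᵢCᵢ = 0·51 + 51·120 + 159·147 + 261·93 = 0 + 6120 + 23373 + 24273 = 53766
Σ Rᵢ = 0 + 12 + 45 + 47 = 104
N̂ = 53766 / 104 ≈ 517.0 → 517

N ≈ 517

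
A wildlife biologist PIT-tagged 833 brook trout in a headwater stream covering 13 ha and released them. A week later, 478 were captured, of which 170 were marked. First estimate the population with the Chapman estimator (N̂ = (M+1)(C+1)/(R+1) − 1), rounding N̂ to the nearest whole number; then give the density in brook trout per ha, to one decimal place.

density ≈ 179.6 brook trout per ha

N̂ = 834·479/171 − 1 = 399486/171 − 1 ≈ 2335.2 → 2335
Density = N̂ / area = 2335 / 13 ≈ 179.62 → 179.6 per ha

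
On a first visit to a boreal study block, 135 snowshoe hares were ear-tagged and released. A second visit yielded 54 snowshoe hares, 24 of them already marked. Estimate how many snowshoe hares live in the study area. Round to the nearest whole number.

N = (135 × 54) / 24 = 7290 / 24 ≈ 303.8 → 304

N ≈ 304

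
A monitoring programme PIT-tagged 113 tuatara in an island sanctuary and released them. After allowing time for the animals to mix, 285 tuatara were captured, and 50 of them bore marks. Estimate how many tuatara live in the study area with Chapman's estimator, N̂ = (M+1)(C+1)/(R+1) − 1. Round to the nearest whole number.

N ≈ 638

N̂ = (113+1)(285+1)/(50+1) − 1 = 114·286/51 − 1
= 32604/51 − 1 ≈ 639.3 − 1 ≈ 638.3 → 638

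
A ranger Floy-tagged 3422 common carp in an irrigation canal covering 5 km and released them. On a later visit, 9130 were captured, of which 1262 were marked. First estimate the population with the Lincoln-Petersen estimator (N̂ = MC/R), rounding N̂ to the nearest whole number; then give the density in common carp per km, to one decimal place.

N̂ = 3422·9130/1262 = 31242860/1262 ≈ 24756.6 → 24757
Density = N̂ / area = 24757 / 5 ≈ 4951.40 → 4951.4 per km

density ≈ 4951.4 common carp per km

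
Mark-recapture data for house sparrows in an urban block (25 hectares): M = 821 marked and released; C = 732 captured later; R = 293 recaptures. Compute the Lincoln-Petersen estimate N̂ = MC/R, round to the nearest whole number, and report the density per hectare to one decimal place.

density ≈ 82.0 house sparrows per hectare

N̂ = 821·732/293 = 600972/293 ≈ 2051.1 → 2051
Density = N̂ / area = 2051 / 25 ≈ 82.04 → 82.0 per hectare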